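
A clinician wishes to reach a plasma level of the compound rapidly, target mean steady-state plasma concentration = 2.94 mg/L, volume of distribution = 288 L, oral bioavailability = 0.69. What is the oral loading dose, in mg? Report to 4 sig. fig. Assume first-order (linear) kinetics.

1227 mg

LD = Css × Vd / F = 2.94 × 288 / 0.69 = 1227 mg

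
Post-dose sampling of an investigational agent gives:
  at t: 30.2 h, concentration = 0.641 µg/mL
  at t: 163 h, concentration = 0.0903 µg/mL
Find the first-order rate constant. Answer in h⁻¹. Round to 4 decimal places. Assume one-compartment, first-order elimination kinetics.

k = ln(C₁/C₂) / (t₂ − t₁) = ln(0.641/0.0903) / (163 − 30.2)
  = 1.960 / 132.8 = 0.01476 h⁻¹

0.0148 h⁻¹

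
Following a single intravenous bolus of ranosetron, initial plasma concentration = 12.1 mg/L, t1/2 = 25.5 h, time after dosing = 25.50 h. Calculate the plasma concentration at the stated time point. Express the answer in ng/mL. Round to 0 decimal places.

k = ln2 / t½ = 0.693147 / 25.5 = 0.02718 h⁻¹
t / t½ = 25.50 / 25.5 = 1 half-lives
C = C₀ × (1/2)^1 = 12.10 × 0.5000 = 6.050 mg/L
Convert: 6.050 mg/L × 1000 = 6050 ng/mL

6050 ng/mL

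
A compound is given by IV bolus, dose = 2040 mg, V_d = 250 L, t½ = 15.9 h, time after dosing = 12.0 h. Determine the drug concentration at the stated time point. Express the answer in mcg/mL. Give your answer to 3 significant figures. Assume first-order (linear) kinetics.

C₀ = Dose / Vd = 2040 / 250 = 8.160 mg/L
k = ln2 / t½ = 0.693147 / 15.9 = 0.04359 h⁻¹
C = C₀ · e^(−k·t) = 8.160 × e^(−0.04359 × 12.0)
  = 8.160 × 0.5927 = 4.836 mg/L
(4.836 mg/L = 4.836 mcg/mL)

4.84 mcg/mL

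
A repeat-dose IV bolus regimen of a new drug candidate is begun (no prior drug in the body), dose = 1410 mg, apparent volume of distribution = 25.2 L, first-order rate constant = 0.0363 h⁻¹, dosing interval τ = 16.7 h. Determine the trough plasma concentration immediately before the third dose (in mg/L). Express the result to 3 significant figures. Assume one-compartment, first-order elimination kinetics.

C₀ per dose = Dose / Vd = 1410 / 25.2 = 55.95 mg/L
Fraction remaining after one interval: r = e^(−kτ) = e^(−0.03630 × 16.7) = 0.5454
Before dose 3, 2 doses have been given (aged 1τ, 2τ).
C_trough = C₀ × (r + r²) = 55.95 × (0.5454 + 0.2975) = 47.16 mg/L

47.2 mg/L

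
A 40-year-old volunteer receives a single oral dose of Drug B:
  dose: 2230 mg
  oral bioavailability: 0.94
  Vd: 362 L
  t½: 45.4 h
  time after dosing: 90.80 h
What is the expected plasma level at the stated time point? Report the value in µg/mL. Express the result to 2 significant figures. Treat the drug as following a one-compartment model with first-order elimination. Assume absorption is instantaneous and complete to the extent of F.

Amount reaching circulation = F × Dose = 0.94 × 2230 = 2096 mg
C₀ = F·Dose / Vd = 2096 / 362 = 5.790 mg/L
k = ln2 / t½ = 0.693147 / 45.4 = 0.01527 h⁻¹
t / t½ = 90.80 / 45.4 = 2 half-lives
C = C₀ × (1/2)^2 = 5.790 × 0.2500 = 1.448 mg/L
(1.448 mg/L = 1.448 µg/mL)

1.4 µg/mL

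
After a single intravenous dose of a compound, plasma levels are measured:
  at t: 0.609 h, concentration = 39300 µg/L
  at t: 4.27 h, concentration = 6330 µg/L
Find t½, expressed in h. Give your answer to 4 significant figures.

1.390 h

k = ln(C₁/C₂) / (t₂ − t₁) = ln(39300/6330) / (4.27 − 0.609)
  = 1.826 / 3.661 = 0.4988 h⁻¹
t½ = ln2 / k = 0.693147 / 0.4988 = 1.390 h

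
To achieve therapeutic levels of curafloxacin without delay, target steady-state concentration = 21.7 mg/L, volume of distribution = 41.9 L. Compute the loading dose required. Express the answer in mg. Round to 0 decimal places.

909 mg

LD = Css × Vd = 21.7 × 41.9 = 909.2 mg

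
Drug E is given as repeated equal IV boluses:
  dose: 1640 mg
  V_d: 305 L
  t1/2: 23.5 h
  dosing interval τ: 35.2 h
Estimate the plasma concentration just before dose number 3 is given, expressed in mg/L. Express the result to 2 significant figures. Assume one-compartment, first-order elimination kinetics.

2.6 mg/L

C₀ per dose = Dose / Vd = 1640 / 305 = 5.377 mg/L
k = ln2 / t½ = 0.693147 / 23.5 = 0.02950 h⁻¹
Fraction remaining after one interval: r = e^(−kτ) = e^(−0.02950 × 35.2) = 0.3540
Before dose 3, 2 doses have been given (aged 1τ, 2τ).
C_trough = C₀ × (r + r²) = 5.377 × (0.3540 + 0.1253) = 2.577 mg/L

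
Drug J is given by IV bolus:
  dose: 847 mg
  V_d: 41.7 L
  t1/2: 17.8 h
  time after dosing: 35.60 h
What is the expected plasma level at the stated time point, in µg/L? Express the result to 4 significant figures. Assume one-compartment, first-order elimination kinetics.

C₀ = Dose / Vd = 847.0 / 41.7 = 20.31 mg/L
k = ln2 / t½ = 0.693147 / 17.8 = 0.03894 h⁻¹
t / t½ = 35.60 / 17.8 = 2 half-lives
C = C₀ × (1/2)^2 = 20.31 × 0.2500 = 5.078 mg/L
Convert: 5.078 mg/L × 1000 = 5078 µg/L

5078 µg/L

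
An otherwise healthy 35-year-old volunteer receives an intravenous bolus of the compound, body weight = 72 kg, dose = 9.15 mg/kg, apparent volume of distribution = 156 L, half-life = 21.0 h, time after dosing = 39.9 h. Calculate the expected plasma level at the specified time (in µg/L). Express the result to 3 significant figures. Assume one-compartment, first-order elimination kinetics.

Total dose = 9.15 × 72 = 658.8 mg
C₀ = Dose / Vd = 658.8 / 156 = 4.223 mg/L
k = ln2 / t½ = 0.693147 / 21.0 = 0.03301 h⁻¹
C = C₀ · e^(−k·t) = 4.223 × e^(−0.03301 × 39.9)
  = 4.223 × 0.2679 = 1.131 mg/L
Convert: 1.131 mg/L × 1000 = 1131 µg/L

1130 µg/L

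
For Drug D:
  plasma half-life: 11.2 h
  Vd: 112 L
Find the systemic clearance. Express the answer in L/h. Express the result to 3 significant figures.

k = ln2 / t½ = 0.693147 / 11.2 = 0.06189 h⁻¹
CL = k × Vd = 0.06189 × 112 = 6.932 L/h

6.93 L/h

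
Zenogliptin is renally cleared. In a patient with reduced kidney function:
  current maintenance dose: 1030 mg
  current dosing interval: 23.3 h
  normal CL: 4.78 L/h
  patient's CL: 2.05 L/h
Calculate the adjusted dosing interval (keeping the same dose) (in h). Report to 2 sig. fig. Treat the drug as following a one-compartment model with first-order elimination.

54 h

To keep the same average steady-state level, dosing rate must scale with clearance.
CL ratio = 2.05 / 4.78 = 0.4289
New interval (same dose) = 23.3 / 0.4289 = 54.33 h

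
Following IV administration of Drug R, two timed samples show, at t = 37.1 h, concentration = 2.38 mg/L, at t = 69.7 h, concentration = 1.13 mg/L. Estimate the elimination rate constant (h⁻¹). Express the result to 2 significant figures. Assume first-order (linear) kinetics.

k = ln(C₁/C₂) / (t₂ − t₁) = ln(2.38/1.13) / (69.7 − 37.1)
  = 0.7449 / 32.60 = 0.02285 h⁻¹

0.023 h⁻¹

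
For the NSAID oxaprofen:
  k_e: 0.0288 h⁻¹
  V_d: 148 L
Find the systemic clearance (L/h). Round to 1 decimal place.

CL = k × Vd = 0.0288 × 148 = 4.262 L/h

4.3 L/h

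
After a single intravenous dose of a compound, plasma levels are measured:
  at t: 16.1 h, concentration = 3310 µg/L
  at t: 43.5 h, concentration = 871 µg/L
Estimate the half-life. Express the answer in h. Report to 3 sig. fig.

k = ln(C₁/C₂) / (t₂ − t₁) = ln(3310/871) / (43.5 − 16.1)
  = 1.335 / 27.40 = 0.04872 h⁻¹
t½ = ln2 / k = 0.693147 / 0.04872 = 14.23 h

14.2 h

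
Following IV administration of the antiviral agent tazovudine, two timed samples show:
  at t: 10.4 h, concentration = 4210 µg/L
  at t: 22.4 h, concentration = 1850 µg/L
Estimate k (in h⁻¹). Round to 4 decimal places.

0.0685 h⁻¹

k = ln(C₁/C₂) / (t₂ − t₁) = ln(4210/1850) / (22.4 − 10.4)
  = 0.8223 / 12.00 = 0.06853 h⁻¹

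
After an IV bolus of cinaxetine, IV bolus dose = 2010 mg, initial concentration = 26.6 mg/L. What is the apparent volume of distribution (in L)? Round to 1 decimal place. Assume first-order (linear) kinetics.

75.6 L

Vd = Dose / C₀ = 2010 / 26.6 = 75.56 L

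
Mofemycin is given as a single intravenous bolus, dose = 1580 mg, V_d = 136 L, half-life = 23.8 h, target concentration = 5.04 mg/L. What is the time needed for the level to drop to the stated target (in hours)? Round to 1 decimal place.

C₀ = Dose / Vd = 1580 / 136 = 11.62 mg/L
k = ln2 / t½ = 0.693147 / 23.8 = 0.02912 h⁻¹
t = ln(C₀ / C) / k = ln(11.62 / 5.04) / 0.02912
  = ln(2.306) / 0.02912 = 0.8355 / 0.02912 = 28.69 h

28.7 h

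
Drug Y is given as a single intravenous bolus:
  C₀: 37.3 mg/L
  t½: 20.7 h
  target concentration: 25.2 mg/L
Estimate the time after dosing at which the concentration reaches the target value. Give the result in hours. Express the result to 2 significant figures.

12 h

k = ln2 / t½ = 0.693147 / 20.7 = 0.03349 h⁻¹
t = ln(C₀ / C) / k = ln(37.30 / 25.2) / 0.03349
  = ln(1.480) / 0.03349 = 0.3920 / 0.03349 = 11.70 h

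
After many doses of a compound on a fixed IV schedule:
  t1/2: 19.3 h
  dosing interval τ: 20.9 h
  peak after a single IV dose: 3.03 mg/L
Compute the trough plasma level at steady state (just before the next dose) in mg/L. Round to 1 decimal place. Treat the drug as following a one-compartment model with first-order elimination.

2.7 mg/L

k = ln2 / t½ = 0.693147 / 19.3 = 0.03591 h⁻¹
e^(−kτ) = e^(−0.03591 × 20.9) = 0.4721
Accumulation ratio R = 1 / (1 − e^(−kτ)) = 1 / (1 − 0.4721) = 1.894
Steady-state trough = C₀ × R × e^(−kτ) = 3.03 × 1.894 × 0.4721 = 2.709 mg/L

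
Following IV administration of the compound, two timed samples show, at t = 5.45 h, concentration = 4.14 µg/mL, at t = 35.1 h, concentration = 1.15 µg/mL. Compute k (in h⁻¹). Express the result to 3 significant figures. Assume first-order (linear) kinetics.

k = ln(C₁/C₂) / (t₂ − t₁) = ln(4.14/1.15) / (35.1 − 5.45)
  = 1.281 / 29.65 = 0.04320 h⁻¹

0.0432 h⁻¹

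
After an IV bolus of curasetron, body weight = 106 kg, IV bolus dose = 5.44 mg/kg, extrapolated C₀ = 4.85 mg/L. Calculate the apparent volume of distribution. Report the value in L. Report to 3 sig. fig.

Dose = 5.44 × 106 = 576.6 mg
Vd = Dose / C₀ = 576.6 / 4.85 = 118.9 L

119 L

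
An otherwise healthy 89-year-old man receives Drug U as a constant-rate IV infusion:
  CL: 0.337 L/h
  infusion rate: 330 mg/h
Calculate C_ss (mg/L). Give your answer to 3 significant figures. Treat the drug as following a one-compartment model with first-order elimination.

At steady state Css = R₀ / CL = 330 / 0.3370 = 979.2 mg/L

979 mg/L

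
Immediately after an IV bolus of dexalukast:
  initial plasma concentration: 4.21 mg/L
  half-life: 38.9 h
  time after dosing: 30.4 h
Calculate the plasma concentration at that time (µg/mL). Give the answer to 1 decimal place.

k = ln2 / t½ = 0.693147 / 38.9 = 0.01782 h⁻¹
C = C₀ · e^(−k·t) = 4.210 × e^(−0.01782 × 30.4)
  = 4.210 × 0.5817 = 2.449 mg/L
(2.449 mg/L = 2.449 µg/mL)

2.4 µg/mL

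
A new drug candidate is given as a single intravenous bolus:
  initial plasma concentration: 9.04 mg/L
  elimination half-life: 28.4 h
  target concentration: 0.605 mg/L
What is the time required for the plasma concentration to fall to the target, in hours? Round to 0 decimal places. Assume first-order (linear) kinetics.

111 h

k = ln2 / t½ = 0.693147 / 28.4 = 0.02441 h⁻¹
t = ln(C₀ / C) / k = ln(9.040 / 0.605) / 0.02441
  = ln(14.94) / 0.02441 = 2.704 / 0.02441 = 110.8 h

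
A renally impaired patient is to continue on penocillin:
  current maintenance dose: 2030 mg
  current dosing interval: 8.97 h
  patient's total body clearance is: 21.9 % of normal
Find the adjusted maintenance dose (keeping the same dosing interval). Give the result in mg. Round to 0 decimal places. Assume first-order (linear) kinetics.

To keep the same average steady-state level, dosing rate must scale with clearance.
CL ratio = 21.9 / 100 = 0.2190
New dose (same interval) = 2030 × 0.2190 = 444.6 mg

445 mg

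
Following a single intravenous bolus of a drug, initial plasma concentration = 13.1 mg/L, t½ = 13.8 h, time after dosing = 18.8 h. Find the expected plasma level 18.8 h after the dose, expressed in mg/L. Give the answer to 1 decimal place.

5.1 mg/L

k = ln2 / t½ = 0.693147 / 13.8 = 0.05023 h⁻¹
C = C₀ · e^(−k·t) = 13.10 × e^(−0.05023 × 18.8)
  = 13.10 × 0.3889 = 5.095 mg/L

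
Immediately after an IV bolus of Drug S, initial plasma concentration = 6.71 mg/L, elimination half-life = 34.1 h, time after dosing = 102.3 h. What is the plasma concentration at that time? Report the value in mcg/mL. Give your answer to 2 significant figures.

k = ln2 / t½ = 0.693147 / 34.1 = 0.02033 h⁻¹
t / t½ = 102.3 / 34.1 = 3 half-lives
C = C₀ × (1/2)^3 = 6.710 × 0.1250 = 0.8388 mg/L
(0.8388 mg/L = 0.8388 mcg/mL)

0.84 mcg/mL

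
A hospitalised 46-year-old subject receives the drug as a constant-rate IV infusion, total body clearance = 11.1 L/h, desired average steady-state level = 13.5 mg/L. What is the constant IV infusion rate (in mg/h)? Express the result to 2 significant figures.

At steady state, infusion rate R₀ = Css × CL = 13.5 × 11.10 = 149.9 mg/h

150 mg/h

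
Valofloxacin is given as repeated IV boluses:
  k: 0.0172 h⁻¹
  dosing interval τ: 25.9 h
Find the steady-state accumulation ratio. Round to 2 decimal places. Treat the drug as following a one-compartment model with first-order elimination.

e^(−kτ) = e^(−0.01720 × 25.9) = 0.6405
Accumulation ratio R = 1 / (1 − e^(−kτ)) = 1 / (1 − 0.6405) = 2.782

2.78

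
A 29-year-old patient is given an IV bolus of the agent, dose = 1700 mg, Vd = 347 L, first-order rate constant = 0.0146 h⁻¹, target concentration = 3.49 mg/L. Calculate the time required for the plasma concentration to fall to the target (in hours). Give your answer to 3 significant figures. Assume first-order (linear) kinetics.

C₀ = Dose / Vd = 1700 / 347 = 4.899 mg/L
t = ln(C₀ / C) / k = ln(4.899 / 3.49) / 0.01460
  = ln(1.404) / 0.01460 = 0.3393 / 0.01460 = 23.24 h

23.2 h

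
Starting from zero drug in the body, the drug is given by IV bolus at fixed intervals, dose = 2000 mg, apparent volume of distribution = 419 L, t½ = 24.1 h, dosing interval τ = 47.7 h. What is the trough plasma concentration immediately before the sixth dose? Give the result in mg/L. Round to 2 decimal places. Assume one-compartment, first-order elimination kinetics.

1.62 mg/L

C₀ per dose = Dose / Vd = 2000 / 419 = 4.773 mg/L
k = ln2 / t½ = 0.693147 / 24.1 = 0.02876 h⁻¹
Fraction remaining after one interval: r = e^(−kτ) = e^(−0.02876 × 47.7) = 0.2536
Before dose 6, 5 doses have been given (aged 1τ, 2τ, 3τ, 4τ, 5τ).
C_trough = C₀ × (r + r² + … + r^5) = C₀ × r(1−r^5)/(1−r)
        = 4.773 × 0.2536 × (1 − 0.001049) / (1 − 0.2536) = 1.620 mg/L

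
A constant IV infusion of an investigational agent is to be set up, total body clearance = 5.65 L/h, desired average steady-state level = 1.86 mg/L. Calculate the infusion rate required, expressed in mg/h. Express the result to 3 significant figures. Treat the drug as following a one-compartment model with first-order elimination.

At steady state, infusion rate R₀ = Css × CL = 1.86 × 5.650 = 10.51 mg/h

10.5 mg/h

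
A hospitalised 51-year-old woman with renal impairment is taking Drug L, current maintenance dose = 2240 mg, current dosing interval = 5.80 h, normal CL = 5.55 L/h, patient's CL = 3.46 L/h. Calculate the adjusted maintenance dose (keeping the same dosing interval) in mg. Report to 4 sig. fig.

1396 mg

To keep the same average steady-state level, dosing rate must scale with clearance.
CL ratio = 3.46 / 5.55 = 0.6234
New dose (same interval) = 2240 × 0.6234 = 1396 mg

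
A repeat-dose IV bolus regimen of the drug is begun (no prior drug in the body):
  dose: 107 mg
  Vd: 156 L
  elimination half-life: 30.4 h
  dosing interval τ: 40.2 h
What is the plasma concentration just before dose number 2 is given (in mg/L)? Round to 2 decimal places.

0.27 mg/L

C₀ per dose = Dose / Vd = 107 / 156 = 0.6859 mg/L
k = ln2 / t½ = 0.693147 / 30.4 = 0.02280 h⁻¹
Fraction remaining after one interval: r = e^(−kτ) = e^(−0.02280 × 40.2) = 0.3999
Before dose 2, 1 dose has been given (aged 1τ).
C_trough = C₀ × r = 0.6859 × 0.3999 = 0.2743 mg/L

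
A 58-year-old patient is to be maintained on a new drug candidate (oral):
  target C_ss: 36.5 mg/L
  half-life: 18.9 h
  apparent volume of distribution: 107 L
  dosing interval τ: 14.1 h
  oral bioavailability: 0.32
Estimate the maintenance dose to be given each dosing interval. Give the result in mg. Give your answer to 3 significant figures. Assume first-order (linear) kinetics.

k = ln2 / t½ = 0.693147 / 18.9 = 0.03667 h⁻¹
CL = k × Vd = 0.03667 × 107 = 3.924 L/h
At steady state, F × (Dose/τ) = Css × CL.
Dose = Css × CL × τ / F = 36.5 × 3.924 × 14.1 / 0.32 = 6311 mg

6310 mg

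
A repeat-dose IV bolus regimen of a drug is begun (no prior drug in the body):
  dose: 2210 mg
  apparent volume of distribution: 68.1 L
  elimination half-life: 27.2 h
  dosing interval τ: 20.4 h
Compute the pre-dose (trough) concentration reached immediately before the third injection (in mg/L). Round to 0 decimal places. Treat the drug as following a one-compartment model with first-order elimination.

31 mg/L

C₀ per dose = Dose / Vd = 2210 / 68.1 = 32.45 mg/L
k = ln2 / t½ = 0.693147 / 27.2 = 0.02548 h⁻¹
Fraction remaining after one interval: r = e^(−kτ) = e^(−0.02548 × 20.4) = 0.5946
Before dose 3, 2 doses have been given (aged 1τ, 2τ).
C_trough = C₀ × (r + r²) = 32.45 × (0.5946 + 0.3535) = 30.77 mg/L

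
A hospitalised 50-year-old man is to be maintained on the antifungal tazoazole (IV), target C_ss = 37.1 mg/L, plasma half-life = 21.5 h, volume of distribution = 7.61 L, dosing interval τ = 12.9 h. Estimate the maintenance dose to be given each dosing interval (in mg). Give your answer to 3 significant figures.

k = ln2 / t½ = 0.693147 / 21.5 = 0.03224 h⁻¹
CL = k × Vd = 0.03224 × 7.61 = 0.2453 L/h
At steady state, Dose/τ = Css × CL.
Dose = Css × CL × τ = 37.1 × 0.2453 × 12.9 = 117.4 mg

117 mg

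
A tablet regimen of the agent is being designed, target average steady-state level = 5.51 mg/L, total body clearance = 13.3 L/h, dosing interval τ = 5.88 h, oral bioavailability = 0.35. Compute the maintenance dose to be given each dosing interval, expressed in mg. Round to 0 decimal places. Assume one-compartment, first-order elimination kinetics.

At steady state, F × (Dose/τ) = Css × CL.
Dose = Css × CL × τ / F = 5.51 × 13.30 × 5.88 / 0.35 = 1231 mg

1231 mg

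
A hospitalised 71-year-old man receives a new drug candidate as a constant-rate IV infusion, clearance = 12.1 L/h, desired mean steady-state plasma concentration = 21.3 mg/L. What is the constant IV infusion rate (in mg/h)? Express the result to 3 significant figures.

At steady state, infusion rate R₀ = Css × CL = 21.3 × 12.10 = 257.7 mg/h

258 mg/h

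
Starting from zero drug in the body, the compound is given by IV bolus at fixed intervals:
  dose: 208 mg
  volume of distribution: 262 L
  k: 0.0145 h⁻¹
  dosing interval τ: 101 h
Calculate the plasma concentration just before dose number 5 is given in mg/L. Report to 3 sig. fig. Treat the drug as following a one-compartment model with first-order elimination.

C₀ per dose = Dose / Vd = 208 / 262 = 0.7939 mg/L
Fraction remaining after one interval: r = e^(−kτ) = e^(−0.01450 × 101) = 0.2312
Before dose 5, 4 doses have been given (aged 1τ, 2τ, 3τ, 4τ).
C_trough = C₀ × (r + r² + … + r^4) = C₀ × r(1−r^4)/(1−r)
        = 0.7939 × 0.2312 × (1 − 0.002857) / (1 − 0.2312) = 0.2381 mg/L

0.238 mg/L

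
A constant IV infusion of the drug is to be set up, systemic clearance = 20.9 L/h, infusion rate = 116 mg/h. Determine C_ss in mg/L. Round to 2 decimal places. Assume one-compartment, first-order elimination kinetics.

5.55 mg/L

At steady state Css = R₀ / CL = 116 / 20.90 = 5.550 mg/L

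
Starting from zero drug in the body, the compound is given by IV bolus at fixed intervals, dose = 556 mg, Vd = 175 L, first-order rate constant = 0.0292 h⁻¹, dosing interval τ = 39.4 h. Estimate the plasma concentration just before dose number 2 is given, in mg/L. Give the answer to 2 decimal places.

C₀ per dose = Dose / Vd = 556 / 175 = 3.177 mg/L
Fraction remaining after one interval: r = e^(−kτ) = e^(−0.02920 × 39.4) = 0.3165
Before dose 2, 1 dose has been given (aged 1τ).
C_trough = C₀ × r = 3.177 × 0.3165 = 1.006 mg/L

1.01 mg/L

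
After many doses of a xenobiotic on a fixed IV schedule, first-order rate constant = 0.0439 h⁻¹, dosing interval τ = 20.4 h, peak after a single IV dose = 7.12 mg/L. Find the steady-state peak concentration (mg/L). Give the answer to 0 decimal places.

12 mg/L

e^(−kτ) = e^(−0.04390 × 20.4) = 0.4084
Accumulation ratio R = 1 / (1 − e^(−kτ)) = 1 / (1 − 0.4084) = 1.690
Steady-state peak = C₀ × R = 7.12 × 1.690 = 12.03 mg/L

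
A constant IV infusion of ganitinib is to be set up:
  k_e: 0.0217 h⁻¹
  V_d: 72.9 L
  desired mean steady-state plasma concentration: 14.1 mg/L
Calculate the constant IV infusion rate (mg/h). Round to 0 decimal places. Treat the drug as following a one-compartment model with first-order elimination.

22 mg/h

CL = k × Vd = 0.02170 × 72.9 = 1.582 L/h
At steady state, infusion rate R₀ = Css × CL = 14.1 × 1.582 = 22.31 mg/h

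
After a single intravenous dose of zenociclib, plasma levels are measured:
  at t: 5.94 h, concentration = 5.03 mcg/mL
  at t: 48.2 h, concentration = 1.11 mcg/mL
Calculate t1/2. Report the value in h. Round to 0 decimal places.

k = ln(C₁/C₂) / (t₂ − t₁) = ln(5.03/1.11) / (48.2 − 5.94)
  = 1.511 / 42.26 = 0.03575 h⁻¹
t½ = ln2 / k = 0.693147 / 0.03575 = 19.39 h

19 h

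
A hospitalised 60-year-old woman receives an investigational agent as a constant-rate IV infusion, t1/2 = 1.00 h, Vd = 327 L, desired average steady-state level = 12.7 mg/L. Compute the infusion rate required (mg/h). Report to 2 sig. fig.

2900 mg/h

k = ln2 / t½ = 0.693147 / 1.00 = 0.6931 h⁻¹
CL = k × Vd = 0.6931 × 327 = 226.6 L/h
At steady state, infusion rate R₀ = Css × CL = 12.7 × 226.6 = 2878 mg/h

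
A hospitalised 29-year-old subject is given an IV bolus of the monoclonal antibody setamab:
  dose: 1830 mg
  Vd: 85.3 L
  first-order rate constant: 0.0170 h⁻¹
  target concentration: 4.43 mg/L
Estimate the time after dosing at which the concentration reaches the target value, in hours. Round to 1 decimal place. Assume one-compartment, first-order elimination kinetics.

C₀ = Dose / Vd = 1830 / 85.3 = 21.45 mg/L
t = ln(C₀ / C) / k = ln(21.45 / 4.43) / 0.01700
  = ln(4.842) / 0.01700 = 1.577 / 0.01700 = 92.76 h

92.8 h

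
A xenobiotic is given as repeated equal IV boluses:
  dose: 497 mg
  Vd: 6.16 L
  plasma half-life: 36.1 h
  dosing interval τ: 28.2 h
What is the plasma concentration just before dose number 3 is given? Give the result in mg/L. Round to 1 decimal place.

74.3 mg/L

C₀ per dose = Dose / Vd = 497 / 6.16 = 80.68 mg/L
k = ln2 / t½ = 0.693147 / 36.1 = 0.01920 h⁻¹
Fraction remaining after one interval: r = e^(−kτ) = e^(−0.01920 × 28.2) = 0.5819
Before dose 3, 2 doses have been given (aged 1τ, 2τ).
C_trough = C₀ × (r + r²) = 80.68 × (0.5819 + 0.3386) = 74.27 mg/L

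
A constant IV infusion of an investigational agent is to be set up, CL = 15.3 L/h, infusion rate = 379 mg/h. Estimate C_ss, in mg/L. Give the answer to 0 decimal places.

25 mg/L

At steady state Css = R₀ / CL = 379 / 15.30 = 24.77 mg/L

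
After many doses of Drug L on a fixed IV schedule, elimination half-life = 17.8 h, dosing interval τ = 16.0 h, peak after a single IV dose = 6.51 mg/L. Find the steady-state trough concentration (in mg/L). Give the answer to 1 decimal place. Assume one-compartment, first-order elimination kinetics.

7.5 mg/L

k = ln2 / t½ = 0.693147 / 17.8 = 0.03894 h⁻¹
e^(−kτ) = e^(−0.03894 × 16.0) = 0.5363
Accumulation ratio R = 1 / (1 − e^(−kτ)) = 1 / (1 − 0.5363) = 2.157
Steady-state trough = C₀ × R × e^(−kτ) = 6.51 × 2.157 × 0.5363 = 7.531 mg/L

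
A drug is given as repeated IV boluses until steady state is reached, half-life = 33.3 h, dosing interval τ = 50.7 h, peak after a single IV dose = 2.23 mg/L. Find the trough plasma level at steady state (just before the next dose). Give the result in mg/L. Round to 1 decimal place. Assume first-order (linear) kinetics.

k = ln2 / t½ = 0.693147 / 33.3 = 0.02082 h⁻¹
e^(−kτ) = e^(−0.02082 × 50.7) = 0.3480
Accumulation ratio R = 1 / (1 − e^(−kτ)) = 1 / (1 − 0.3480) = 1.534
Steady-state trough = C₀ × R × e^(−kτ) = 2.23 × 1.534 × 0.3480 = 1.190 mg/L

1.2 mg/L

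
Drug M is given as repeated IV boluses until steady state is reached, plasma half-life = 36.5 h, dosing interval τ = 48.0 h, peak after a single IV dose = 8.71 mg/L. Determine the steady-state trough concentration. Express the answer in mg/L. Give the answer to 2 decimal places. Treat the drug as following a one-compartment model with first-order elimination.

k = ln2 / t½ = 0.693147 / 36.5 = 0.01899 h⁻¹
e^(−kτ) = e^(−0.01899 × 48.0) = 0.4019
Accumulation ratio R = 1 / (1 − e^(−kτ)) = 1 / (1 − 0.4019) = 1.672
Steady-state trough = C₀ × R × e^(−kτ) = 8.71 × 1.672 × 0.4019 = 5.853 mg/L

5.85 mg/L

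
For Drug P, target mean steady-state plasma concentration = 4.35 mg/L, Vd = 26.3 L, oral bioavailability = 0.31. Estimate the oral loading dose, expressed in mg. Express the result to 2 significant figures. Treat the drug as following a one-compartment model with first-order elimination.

LD = Css × Vd / F = 4.35 × 26.3 / 0.31 = 369.0 mg

370 mg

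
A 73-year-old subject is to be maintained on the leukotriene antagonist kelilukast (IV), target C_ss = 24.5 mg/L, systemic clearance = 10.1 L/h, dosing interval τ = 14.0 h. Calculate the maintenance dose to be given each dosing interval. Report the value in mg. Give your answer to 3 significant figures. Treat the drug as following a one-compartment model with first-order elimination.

At steady state, Dose/τ = Css × CL.
Dose = Css × CL × τ = 24.5 × 10.10 × 14.0 = 3464 mg

3460 mg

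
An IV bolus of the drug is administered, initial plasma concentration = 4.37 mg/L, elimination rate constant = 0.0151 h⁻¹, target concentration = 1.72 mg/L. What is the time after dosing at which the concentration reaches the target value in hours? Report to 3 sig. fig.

t = ln(C₀ / C) / k = ln(4.370 / 1.72) / 0.01510
  = ln(2.541) / 0.01510 = 0.9326 / 0.01510 = 61.76 h

61.8 h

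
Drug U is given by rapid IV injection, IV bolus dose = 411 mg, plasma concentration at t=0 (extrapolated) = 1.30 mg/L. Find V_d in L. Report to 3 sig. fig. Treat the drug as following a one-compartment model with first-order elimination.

316 L

Vd = Dose / C₀ = 411.0 / 1.30 = 316.2 L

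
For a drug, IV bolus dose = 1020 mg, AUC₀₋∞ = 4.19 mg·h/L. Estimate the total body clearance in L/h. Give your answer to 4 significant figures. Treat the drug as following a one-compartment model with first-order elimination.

243.4 L/h

CL = Dose / AUC = 1020 / 4.19 = 243.4 L/h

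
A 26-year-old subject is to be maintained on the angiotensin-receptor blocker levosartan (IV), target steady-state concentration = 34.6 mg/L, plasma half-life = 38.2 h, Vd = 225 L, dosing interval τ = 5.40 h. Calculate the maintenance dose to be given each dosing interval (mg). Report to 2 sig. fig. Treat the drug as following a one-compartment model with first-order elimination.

760 mg

k = ln2 / t½ = 0.693147 / 38.2 = 0.01815 h⁻¹
CL = k × Vd = 0.01815 × 225 = 4.084 L/h
At steady state, Dose/τ = Css × CL.
Dose = Css × CL × τ = 34.6 × 4.084 × 5.40 = 763.1 mg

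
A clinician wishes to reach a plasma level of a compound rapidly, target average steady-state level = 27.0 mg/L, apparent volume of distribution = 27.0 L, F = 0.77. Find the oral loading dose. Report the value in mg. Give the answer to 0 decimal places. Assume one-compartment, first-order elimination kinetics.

LD = Css × Vd / F = 27.0 × 27.0 / 0.77 = 946.8 mg

947 mg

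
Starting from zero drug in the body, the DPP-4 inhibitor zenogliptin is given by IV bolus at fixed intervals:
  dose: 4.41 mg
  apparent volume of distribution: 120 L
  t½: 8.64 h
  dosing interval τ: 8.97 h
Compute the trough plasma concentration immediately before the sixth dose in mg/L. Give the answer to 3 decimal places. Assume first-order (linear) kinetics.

C₀ per dose = Dose / Vd = 4.41 / 120 = 0.03675 mg/L
k = ln2 / t½ = 0.693147 / 8.64 = 0.08023 h⁻¹
Fraction remaining after one interval: r = e^(−kτ) = e^(−0.08023 × 8.97) = 0.4869
Before dose 6, 5 doses have been given (aged 1τ, 2τ, 3τ, 4τ, 5τ).
C_trough = C₀ × (r + r² + … + r^5) = C₀ × r(1−r^5)/(1−r)
        = 0.03675 × 0.4869 × (1 − 0.02737) / (1 − 0.4869) = 0.03392 mg/L

0.034 mg/L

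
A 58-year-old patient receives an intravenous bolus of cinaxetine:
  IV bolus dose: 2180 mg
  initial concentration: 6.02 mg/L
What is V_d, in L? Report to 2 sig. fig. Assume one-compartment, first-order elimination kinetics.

Vd = Dose / C₀ = 2180 / 6.02 = 362.1 L

360 L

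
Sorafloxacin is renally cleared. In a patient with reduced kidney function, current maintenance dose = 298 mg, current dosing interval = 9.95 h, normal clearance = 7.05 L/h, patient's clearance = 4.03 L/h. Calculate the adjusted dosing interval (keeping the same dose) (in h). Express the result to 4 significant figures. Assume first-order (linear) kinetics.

To keep the same average steady-state level, dosing rate must scale with clearance.
CL ratio = 4.03 / 7.05 = 0.5716
New interval (same dose) = 9.95 / 0.5716 = 17.41 h

17.41 h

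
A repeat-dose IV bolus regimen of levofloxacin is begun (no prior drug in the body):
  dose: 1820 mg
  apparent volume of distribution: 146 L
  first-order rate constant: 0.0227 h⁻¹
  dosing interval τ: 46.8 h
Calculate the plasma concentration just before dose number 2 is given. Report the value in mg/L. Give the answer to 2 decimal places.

4.31 mg/L

C₀ per dose = Dose / Vd = 1820 / 146 = 12.47 mg/L
Fraction remaining after one interval: r = e^(−kτ) = e^(−0.02270 × 46.8) = 0.3456
Before dose 2, 1 dose has been given (aged 1τ).
C_trough = C₀ × r = 12.47 × 0.3456 = 4.310 mg/L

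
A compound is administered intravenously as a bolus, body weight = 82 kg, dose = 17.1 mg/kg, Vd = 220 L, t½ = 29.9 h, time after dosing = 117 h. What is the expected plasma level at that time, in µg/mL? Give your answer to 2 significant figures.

0.42 µg/mL

Total dose = 17.1 × 82 = 1402 mg
C₀ = Dose / Vd = 1402 / 220 = 6.373 mg/L
k = ln2 / t½ = 0.693147 / 29.9 = 0.02318 h⁻¹
C = C₀ · e^(−k·t) = 6.373 × e^(−0.02318 × 117)
  = 6.373 × 0.06640 = 0.4232 mg/L
(0.4232 mg/L = 0.4232 µg/mL)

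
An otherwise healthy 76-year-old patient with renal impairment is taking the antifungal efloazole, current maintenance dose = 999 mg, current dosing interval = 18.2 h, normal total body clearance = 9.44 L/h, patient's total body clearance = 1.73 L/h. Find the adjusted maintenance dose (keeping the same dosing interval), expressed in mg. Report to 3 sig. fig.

183 mg

To keep the same average steady-state level, dosing rate must scale with clearance.
CL ratio = 1.73 / 9.44 = 0.1833
New dose (same interval) = 999 × 0.1833 = 183.1 mg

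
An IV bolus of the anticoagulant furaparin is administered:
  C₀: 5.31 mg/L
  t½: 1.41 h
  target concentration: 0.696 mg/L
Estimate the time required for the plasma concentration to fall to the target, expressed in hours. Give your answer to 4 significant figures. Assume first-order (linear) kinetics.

4.133 h

k = ln2 / t½ = 0.693147 / 1.41 = 0.4916 h⁻¹
t = ln(C₀ / C) / k = ln(5.310 / 0.696) / 0.4916
  = ln(7.629) / 0.4916 = 2.032 / 0.4916 = 4.133 h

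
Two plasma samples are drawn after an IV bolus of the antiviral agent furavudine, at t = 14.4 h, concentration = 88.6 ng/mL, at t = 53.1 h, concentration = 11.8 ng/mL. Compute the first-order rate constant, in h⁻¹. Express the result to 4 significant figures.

0.05209 h⁻¹

k = ln(C₁/C₂) / (t₂ − t₁) = ln(88.6/11.8) / (53.1 − 14.4)
  = 2.016 / 38.70 = 0.05209 h⁻¹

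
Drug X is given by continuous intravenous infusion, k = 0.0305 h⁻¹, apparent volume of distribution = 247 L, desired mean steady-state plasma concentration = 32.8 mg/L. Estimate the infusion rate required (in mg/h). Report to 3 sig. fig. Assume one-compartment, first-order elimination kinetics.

CL = k × Vd = 0.03050 × 247 = 7.534 L/h
At steady state, infusion rate R₀ = Css × CL = 32.8 × 7.534 = 247.1 mg/h

247 mg/h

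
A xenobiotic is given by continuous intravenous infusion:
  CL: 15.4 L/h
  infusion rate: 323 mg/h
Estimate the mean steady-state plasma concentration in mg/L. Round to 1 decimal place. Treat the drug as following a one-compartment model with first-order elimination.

At steady state Css = R₀ / CL = 323 / 15.40 = 20.97 mg/L

21.0 mg/L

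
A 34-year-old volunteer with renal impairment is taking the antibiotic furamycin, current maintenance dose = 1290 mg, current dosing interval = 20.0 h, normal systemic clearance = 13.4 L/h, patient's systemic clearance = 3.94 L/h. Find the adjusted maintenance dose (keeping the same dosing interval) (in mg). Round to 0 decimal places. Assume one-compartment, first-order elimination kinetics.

379 mg

To keep the same average steady-state level, dosing rate must scale with clearance.
CL ratio = 3.94 / 13.4 = 0.2940
New dose (same interval) = 1290 × 0.2940 = 379.3 mg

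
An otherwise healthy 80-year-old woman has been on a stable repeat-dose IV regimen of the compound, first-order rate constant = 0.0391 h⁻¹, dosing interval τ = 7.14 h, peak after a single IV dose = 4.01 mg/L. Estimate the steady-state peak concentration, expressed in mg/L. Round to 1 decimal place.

16.5 mg/L

e^(−kτ) = e^(−0.03910 × 7.14) = 0.7564
Accumulation ratio R = 1 / (1 − e^(−kτ)) = 1 / (1 − 0.7564) = 4.105
Steady-state peak = C₀ × R = 4.01 × 4.105 = 16.46 mg/L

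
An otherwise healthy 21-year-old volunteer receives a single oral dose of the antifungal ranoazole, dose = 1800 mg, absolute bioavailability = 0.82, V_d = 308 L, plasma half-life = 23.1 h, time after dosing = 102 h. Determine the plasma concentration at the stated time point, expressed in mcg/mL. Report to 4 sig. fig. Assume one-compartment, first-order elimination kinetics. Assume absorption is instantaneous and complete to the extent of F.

Amount reaching circulation = F × Dose = 0.82 × 1800 = 1476 mg
C₀ = F·Dose / Vd = 1476 / 308 = 4.792 mg/L
k = ln2 / t½ = 0.693147 / 23.1 = 0.03001 h⁻¹
C = C₀ · e^(−k·t) = 4.792 × e^(−0.03001 × 102)
  = 4.792 × 0.04684 = 0.2245 mg/L
(0.2245 mg/L = 0.2245 mcg/mL)

0.2245 mcg/mL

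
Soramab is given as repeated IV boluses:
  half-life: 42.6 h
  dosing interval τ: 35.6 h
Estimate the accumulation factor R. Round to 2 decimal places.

k = ln2 / t½ = 0.693147 / 42.6 = 0.01627 h⁻¹
e^(−kτ) = e^(−0.01627 × 35.6) = 0.5603
Accumulation ratio R = 1 / (1 − e^(−kτ)) = 1 / (1 − 0.5603) = 2.274

2.27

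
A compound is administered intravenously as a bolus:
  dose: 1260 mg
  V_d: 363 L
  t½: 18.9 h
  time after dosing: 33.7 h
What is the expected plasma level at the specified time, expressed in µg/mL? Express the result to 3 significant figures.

C₀ = Dose / Vd = 1260 / 363 = 3.471 mg/L
k = ln2 / t½ = 0.693147 / 18.9 = 0.03667 h⁻¹
C = C₀ · e^(−k·t) = 3.471 × e^(−0.03667 × 33.7)
  = 3.471 × 0.2906 = 1.009 mg/L
(1.009 mg/L = 1.009 µg/mL)

1.01 µg/mL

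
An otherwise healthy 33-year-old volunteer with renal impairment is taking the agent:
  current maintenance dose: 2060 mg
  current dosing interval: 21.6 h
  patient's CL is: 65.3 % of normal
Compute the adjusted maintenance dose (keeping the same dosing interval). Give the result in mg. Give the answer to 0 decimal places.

1345 mg

To keep the same average steady-state level, dosing rate must scale with clearance.
CL ratio = 65.3 / 100 = 0.6530
New dose (same interval) = 2060 × 0.6530 = 1345 mg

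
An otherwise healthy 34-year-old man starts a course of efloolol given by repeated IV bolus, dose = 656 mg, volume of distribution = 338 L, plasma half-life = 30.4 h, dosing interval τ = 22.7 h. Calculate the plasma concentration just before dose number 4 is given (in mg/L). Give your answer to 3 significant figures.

2.26 mg/L

C₀ per dose = Dose / Vd = 656 / 338 = 1.941 mg/L
k = ln2 / t½ = 0.693147 / 30.4 = 0.02280 h⁻¹
Fraction remaining after one interval: r = e^(−kτ) = e^(−0.02280 × 22.7) = 0.5960
Before dose 4, 3 doses have been given (aged 1τ, 2τ, 3τ).
C_trough = C₀ × (r + r² + … + r^3) = C₀ × r(1−r^3)/(1−r)
        = 1.941 × 0.5960 × (1 − 0.2117) / (1 − 0.5960) = 2.257 mg/L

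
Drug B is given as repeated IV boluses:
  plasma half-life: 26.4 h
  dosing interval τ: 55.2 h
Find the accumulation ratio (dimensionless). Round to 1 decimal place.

1.3

k = ln2 / t½ = 0.693147 / 26.4 = 0.02626 h⁻¹
e^(−kτ) = e^(−0.02626 × 55.2) = 0.2347
Accumulation ratio R = 1 / (1 − e^(−kτ)) = 1 / (1 − 0.2347) = 1.307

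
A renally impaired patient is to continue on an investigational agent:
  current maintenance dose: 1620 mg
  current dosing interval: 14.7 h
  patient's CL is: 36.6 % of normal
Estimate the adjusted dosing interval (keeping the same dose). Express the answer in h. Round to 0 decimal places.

To keep the same average steady-state level, dosing rate must scale with clearance.
CL ratio = 36.6 / 100 = 0.3660
New interval (same dose) = 14.7 / 0.3660 = 40.16 h

40 h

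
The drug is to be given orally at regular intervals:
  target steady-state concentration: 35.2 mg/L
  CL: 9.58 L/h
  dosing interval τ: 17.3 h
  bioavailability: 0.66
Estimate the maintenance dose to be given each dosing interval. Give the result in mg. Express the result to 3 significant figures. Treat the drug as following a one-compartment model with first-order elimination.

At steady state, F × (Dose/τ) = Css × CL.
Dose = Css × CL × τ / F = 35.2 × 9.580 × 17.3 / 0.66 = 8839 mg

8840 mg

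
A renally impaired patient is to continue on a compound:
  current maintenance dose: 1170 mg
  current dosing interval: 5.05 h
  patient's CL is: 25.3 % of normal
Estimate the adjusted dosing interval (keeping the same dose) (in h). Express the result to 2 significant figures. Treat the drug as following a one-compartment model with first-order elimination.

20 h

To keep the same average steady-state level, dosing rate must scale with clearance.
CL ratio = 25.3 / 100 = 0.2530
New interval (same dose) = 5.05 / 0.2530 = 19.96 h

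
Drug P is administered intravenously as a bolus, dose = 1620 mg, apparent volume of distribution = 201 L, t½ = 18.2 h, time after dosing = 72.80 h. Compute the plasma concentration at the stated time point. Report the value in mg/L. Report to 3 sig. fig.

0.504 mg/L

C₀ = Dose / Vd = 1620 / 201 = 8.060 mg/L
k = ln2 / t½ = 0.693147 / 18.2 = 0.03809 h⁻¹
t / t½ = 72.80 / 18.2 = 4 half-lives
C = C₀ × (1/2)^4 = 8.060 × 0.06250 = 0.5038 mg/L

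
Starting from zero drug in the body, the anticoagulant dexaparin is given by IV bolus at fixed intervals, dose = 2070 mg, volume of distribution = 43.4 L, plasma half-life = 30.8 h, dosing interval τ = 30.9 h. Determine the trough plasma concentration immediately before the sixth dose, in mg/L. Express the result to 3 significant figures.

C₀ per dose = Dose / Vd = 2070 / 43.4 = 47.70 mg/L
k = ln2 / t½ = 0.693147 / 30.8 = 0.02250 h⁻¹
Fraction remaining after one interval: r = e^(−kτ) = e^(−0.02250 × 30.9) = 0.4989
Before dose 6, 5 doses have been given (aged 1τ, 2τ, 3τ, 4τ, 5τ).
C_trough = C₀ × (r + r² + … + r^5) = C₀ × r(1−r^5)/(1−r)
        = 47.70 × 0.4989 × (1 − 0.03091) / (1 − 0.4989) = 46.02 mg/L

46.0 mg/L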